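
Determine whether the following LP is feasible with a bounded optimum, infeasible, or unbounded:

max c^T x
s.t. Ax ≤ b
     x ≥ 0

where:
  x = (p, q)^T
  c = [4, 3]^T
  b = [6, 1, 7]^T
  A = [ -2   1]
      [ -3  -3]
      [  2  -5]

Unbounded (objective can increase without bound)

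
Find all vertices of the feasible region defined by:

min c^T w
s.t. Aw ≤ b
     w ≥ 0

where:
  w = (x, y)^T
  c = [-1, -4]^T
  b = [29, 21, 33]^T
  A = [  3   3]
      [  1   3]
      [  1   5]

(0, 0), (9.667, 0), (4, 5.667), (3, 6), (0, 6.6)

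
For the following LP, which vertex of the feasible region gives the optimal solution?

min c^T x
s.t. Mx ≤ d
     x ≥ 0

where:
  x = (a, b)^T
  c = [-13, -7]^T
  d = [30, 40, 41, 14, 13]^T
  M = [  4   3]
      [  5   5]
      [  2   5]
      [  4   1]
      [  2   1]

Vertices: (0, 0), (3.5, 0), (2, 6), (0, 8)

Evaluate the objective at each vertex of the feasible region:
  z(0, 0) = 0
  z(3.5, 0) = -45.5
  z(2, 6) = -68  ←
  z(0, 8) = -56
The minimum is at a = 2, b = 6.

(2, 6)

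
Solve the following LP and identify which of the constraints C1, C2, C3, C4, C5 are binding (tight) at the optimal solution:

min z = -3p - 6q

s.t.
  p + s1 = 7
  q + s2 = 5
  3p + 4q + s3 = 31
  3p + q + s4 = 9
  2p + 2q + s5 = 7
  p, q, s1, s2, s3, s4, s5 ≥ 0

At p = 0, q = 3.5, compute slack b - a·x for each constraint:
  C1: 7 − 0 = 7  (slack)
  C2: 5 − 3.5 = 1.5  (slack)
  C3: 31 − 14 = 17  (slack)
  C4: 9 − 3.5 = 5.5  (slack)
  C5: 7 − 7 = 0  (binding)

Optimal: p = 0, q = 3.5
Binding: C5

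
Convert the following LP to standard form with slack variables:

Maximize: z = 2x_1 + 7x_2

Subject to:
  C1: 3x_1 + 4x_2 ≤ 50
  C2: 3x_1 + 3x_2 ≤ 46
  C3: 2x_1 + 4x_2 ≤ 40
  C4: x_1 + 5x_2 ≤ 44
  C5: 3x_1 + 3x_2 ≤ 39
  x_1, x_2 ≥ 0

max z = 2x_1 + 7x_2

s.t.
  3x_1 + 4x_2 + s1 = 50
  3x_1 + 3x_2 + s2 = 46
  2x_1 + 4x_2 + s3 = 40
  x_1 + 5x_2 + s4 = 44
  3x_1 + 3x_2 + s5 = 39
  x_1, x_2, s1, s2, s3, s4, s5 ≥ 0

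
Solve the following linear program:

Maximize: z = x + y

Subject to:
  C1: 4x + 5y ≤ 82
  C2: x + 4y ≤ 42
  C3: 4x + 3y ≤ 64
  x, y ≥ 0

Evaluate the objective at each vertex of the feasible region:
  z(0, 0) = 0
  z(16, 0) = 16
  z(10, 8) = 18  ←
  z(0, 10.5) = 10.5
The maximum is at x = 10, y = 8.

x = 10, y = 8, z = 18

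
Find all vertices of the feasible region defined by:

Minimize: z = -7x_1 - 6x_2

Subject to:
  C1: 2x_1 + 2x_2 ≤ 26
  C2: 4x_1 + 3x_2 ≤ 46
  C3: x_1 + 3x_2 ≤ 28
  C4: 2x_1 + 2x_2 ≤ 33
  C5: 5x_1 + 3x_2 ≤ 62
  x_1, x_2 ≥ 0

(0, 0), (11.5, 0), (7, 6), (5.5, 7.5), (0, 9.333)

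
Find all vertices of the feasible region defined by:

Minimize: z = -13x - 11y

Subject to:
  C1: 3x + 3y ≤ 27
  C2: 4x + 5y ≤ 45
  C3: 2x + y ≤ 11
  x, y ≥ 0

(0, 0), (5.5, 0), (2, 7), (0, 9)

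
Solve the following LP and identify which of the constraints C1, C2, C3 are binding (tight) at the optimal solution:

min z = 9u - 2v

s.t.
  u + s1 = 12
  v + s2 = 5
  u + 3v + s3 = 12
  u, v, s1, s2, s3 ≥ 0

At u = 0, v = 4, compute slack b - a·x for each constraint:
  C1: 12 − 0 = 12  (slack)
  C2: 5 − 4 = 1  (slack)
  C3: 12 − 12 = 0  (binding)

Optimal: u = 0, v = 4
Binding: C3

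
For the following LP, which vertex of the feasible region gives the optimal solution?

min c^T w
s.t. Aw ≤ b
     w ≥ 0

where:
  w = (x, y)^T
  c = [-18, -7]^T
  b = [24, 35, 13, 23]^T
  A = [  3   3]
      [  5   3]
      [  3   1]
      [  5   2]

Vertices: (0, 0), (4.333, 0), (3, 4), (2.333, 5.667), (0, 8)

Evaluate the objective at each vertex of the feasible region:
  z(0, 0) = 0
  z(4.333, 0) = -78
  z(3, 4) = -82  ←
  z(2.333, 5.667) = -81.67
  z(0, 8) = -56
The minimum is at x = 3, y = 4.

(3, 4)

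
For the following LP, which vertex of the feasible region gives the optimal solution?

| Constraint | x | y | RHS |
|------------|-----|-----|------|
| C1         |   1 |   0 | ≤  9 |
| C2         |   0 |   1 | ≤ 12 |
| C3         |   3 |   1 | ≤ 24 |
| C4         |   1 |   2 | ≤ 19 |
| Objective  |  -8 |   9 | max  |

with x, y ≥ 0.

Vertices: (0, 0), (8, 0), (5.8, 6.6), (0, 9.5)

Evaluate the objective at each vertex of the feasible region:
  z(0, 0) = 0
  z(8, 0) = -64
  z(5.8, 6.6) = 13
  z(0, 9.5) = 85.5  ←
The maximum is at x = 0, y = 9.5.

(0, 9.5)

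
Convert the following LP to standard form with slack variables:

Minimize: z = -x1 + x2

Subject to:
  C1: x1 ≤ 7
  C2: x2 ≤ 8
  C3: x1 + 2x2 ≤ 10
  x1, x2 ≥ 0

min z = -x1 + x2

s.t.
  x1 + s1 = 7
  x2 + s2 = 8
  x1 + 2x2 + s3 = 10
  x1, x2, s1, s2, s3 ≥ 0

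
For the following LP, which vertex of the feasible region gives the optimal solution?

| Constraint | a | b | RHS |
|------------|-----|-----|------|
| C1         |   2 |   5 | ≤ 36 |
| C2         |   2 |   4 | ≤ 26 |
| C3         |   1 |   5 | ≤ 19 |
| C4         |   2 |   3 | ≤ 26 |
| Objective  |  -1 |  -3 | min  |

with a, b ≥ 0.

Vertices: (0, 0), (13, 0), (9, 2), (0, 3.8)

Evaluate the objective at each vertex of the feasible region:
  z(0, 0) = 0
  z(13, 0) = -13
  z(9, 2) = -15  ←
  z(0, 3.8) = -11.4
The minimum is at a = 9, b = 2.

(9, 2)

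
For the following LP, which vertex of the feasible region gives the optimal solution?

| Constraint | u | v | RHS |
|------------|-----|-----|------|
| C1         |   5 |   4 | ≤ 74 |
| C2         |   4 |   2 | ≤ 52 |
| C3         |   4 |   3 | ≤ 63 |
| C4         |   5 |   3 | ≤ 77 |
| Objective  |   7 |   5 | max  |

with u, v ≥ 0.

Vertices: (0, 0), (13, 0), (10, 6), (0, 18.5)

Evaluate the objective at each vertex of the feasible region:
  z(0, 0) = 0
  z(13, 0) = 91
  z(10, 6) = 100  ←
  z(0, 18.5) = 92.5
The maximum is at u = 10, v = 6.

(10, 6)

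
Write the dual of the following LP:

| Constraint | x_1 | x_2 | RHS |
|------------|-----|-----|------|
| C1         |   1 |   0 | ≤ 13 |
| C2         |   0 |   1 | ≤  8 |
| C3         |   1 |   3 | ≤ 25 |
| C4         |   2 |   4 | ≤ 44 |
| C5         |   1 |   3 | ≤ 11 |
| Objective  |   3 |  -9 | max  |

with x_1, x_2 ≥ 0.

Primal max cᵀx s.t. Ax ≤ b, x ≥ 0  →  Dual min bᵀy s.t. Aᵀy ≥ c, y ≥ 0.

Minimize: z = 13y1 + 8y2 + 25y3 + 44y4 + 11y5

Subject to:
  y1 + y3 + 2y4 + y5 ≥ 3
  y2 + 3y3 + 4y4 + 3y5 ≥ -9
  y1, y2, y3, y4, y5 ≥ 0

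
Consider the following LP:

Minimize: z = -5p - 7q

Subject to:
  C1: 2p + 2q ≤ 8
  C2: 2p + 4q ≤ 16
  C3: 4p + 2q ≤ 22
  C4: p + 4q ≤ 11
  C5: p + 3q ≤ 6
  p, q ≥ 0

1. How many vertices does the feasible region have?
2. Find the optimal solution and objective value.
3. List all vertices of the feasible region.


1. 4
2. p = 3, q = 1, z = -22
3. (0, 0), (4, 0), (3, 1), (0, 2)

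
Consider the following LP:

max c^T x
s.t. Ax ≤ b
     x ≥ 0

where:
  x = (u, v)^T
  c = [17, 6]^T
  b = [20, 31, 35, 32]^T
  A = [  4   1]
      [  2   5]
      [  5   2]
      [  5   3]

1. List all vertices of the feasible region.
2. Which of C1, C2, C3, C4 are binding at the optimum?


1. (0, 0), (5, 0), (4, 4), (3.526, 4.789), (0, 6.2)
2. C1, C4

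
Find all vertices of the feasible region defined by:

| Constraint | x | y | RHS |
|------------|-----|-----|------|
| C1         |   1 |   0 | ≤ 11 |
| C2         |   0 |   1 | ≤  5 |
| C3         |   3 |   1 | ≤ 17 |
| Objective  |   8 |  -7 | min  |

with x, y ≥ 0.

(0, 0), (5.667, 0), (4, 5), (0, 5)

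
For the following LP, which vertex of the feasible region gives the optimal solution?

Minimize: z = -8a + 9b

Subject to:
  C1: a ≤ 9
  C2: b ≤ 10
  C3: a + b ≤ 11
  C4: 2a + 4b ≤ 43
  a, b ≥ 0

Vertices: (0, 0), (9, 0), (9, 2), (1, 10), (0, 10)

Evaluate the objective at each vertex of the feasible region:
  z(0, 0) = 0
  z(9, 0) = -72  ←
  z(9, 2) = -54
  z(1, 10) = 82
  z(0, 10) = 90
The minimum is at a = 9, b = 0.

(9, 0)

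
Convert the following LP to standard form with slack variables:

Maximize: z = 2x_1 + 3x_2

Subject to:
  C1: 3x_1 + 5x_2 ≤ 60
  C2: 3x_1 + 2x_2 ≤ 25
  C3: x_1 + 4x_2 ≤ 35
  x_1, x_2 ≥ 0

max z = 2x_1 + 3x_2

s.t.
  3x_1 + 5x_2 + s1 = 60
  3x_1 + 2x_2 + s2 = 25
  x_1 + 4x_2 + s3 = 35
  x_1, x_2, s1, s2, s3 ≥ 0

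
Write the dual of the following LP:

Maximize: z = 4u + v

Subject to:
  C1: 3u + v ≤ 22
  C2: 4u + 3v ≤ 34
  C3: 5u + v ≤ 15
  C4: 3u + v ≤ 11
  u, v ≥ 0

Primal max cᵀx s.t. Ax ≤ b, x ≥ 0  →  Dual min bᵀy s.t. Aᵀy ≥ c, y ≥ 0.

Minimize: z = 22y1 + 34y2 + 15y3 + 11y4

Subject to:
  3y1 + 4y2 + 5y3 + 3y4 ≥ 4
  y1 + 3y2 + y3 + y4 ≥ 1
  y1, y2, y3, y4 ≥ 0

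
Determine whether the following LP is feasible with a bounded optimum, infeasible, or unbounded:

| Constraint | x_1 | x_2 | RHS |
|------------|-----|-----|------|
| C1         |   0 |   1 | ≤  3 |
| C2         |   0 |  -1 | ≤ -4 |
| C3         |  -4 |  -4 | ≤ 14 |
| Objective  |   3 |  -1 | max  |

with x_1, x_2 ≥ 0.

Infeasible (no feasible solution exists)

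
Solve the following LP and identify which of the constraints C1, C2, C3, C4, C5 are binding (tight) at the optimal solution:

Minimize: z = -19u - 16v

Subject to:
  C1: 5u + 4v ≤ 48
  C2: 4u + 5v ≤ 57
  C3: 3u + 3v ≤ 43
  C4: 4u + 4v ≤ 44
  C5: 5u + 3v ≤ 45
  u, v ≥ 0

At u = 4, v = 7, compute slack b - a·x for each constraint:
  C1: 48 − 48 = 0  (binding)
  C2: 57 − 51 = 6  (slack)
  C3: 43 − 33 = 10  (slack)
  C4: 44 − 44 = 0  (binding)
  C5: 45 − 41 = 4  (slack)

Optimal: u = 4, v = 7
Binding: C1, C4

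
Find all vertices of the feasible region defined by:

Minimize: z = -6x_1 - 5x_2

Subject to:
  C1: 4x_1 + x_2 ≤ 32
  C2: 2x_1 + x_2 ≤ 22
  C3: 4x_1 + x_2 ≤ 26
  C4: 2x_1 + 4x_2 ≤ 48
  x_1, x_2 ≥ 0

(0, 0), (6.5, 0), (4, 10), (0, 12)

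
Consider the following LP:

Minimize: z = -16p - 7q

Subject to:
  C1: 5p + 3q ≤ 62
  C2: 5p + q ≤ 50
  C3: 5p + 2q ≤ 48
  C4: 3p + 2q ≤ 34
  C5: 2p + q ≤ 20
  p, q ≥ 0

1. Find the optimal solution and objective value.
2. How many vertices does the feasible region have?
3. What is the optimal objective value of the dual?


1. p = 8, q = 4, z = -156
2. 5
3. -156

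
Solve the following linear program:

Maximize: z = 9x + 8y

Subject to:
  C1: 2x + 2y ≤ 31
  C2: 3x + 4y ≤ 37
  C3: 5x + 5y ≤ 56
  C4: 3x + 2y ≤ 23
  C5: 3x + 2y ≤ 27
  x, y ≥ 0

Evaluate the objective at each vertex of the feasible region:
  z(0, 0) = 0
  z(7.667, 0) = 69
  z(3, 7) = 83  ←
  z(0, 9.25) = 74
The maximum is at x = 3, y = 7.

x = 3, y = 7, z = 83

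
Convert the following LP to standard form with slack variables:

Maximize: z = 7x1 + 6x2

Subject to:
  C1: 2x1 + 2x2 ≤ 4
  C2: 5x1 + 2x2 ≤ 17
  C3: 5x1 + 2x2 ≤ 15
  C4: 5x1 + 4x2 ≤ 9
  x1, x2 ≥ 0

max z = 7x1 + 6x2

s.t.
  2x1 + 2x2 + s1 = 4
  5x1 + 2x2 + s2 = 17
  5x1 + 2x2 + s3 = 15
  5x1 + 4x2 + s4 = 9
  x1, x2, s1, s2, s3, s4 ≥ 0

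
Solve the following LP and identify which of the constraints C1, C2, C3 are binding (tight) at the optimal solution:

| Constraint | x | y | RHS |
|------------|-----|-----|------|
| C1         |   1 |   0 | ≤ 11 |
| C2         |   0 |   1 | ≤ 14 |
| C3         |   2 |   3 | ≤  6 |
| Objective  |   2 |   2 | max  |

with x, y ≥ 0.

At x = 3, y = 0, compute slack b - a·x for each constraint:
  C1: 11 − 3 = 8  (slack)
  C2: 14 − 0 = 14  (slack)
  C3: 6 − 6 = 0  (binding)

Optimal: x = 3, y = 0
Binding: C3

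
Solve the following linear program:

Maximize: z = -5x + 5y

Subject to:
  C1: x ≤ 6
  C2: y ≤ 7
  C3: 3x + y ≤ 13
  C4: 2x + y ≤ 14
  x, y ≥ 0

Evaluate the objective at each vertex of the feasible region:
  z(0, 0) = 0
  z(4.333, 0) = -21.67
  z(2, 7) = 25
  z(0, 7) = 35  ←
The maximum is at x = 0, y = 7.

x = 0, y = 7, z = 35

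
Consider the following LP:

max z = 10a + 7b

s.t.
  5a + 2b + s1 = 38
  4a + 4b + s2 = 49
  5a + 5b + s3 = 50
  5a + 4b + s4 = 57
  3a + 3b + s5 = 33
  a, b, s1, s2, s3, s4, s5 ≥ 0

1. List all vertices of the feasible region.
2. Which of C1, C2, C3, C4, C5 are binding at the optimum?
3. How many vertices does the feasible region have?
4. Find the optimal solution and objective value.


1. (0, 0), (7.6, 0), (6, 4), (0, 10)
2. C1, C3
3. 4
4. a = 6, b = 4, z = 88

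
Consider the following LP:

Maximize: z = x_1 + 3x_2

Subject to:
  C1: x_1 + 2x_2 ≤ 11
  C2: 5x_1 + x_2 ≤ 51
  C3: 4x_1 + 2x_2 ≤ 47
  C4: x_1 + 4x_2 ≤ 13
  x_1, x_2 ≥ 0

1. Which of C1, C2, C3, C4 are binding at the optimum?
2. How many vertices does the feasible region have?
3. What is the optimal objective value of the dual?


1. C1, C4
2. 5
3. 12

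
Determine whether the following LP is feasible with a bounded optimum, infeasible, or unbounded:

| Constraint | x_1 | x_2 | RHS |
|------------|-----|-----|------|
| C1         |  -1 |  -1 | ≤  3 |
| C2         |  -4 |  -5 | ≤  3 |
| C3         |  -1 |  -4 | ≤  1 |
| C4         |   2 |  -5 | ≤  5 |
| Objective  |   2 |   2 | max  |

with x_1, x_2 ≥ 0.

Unbounded (objective can increase without bound)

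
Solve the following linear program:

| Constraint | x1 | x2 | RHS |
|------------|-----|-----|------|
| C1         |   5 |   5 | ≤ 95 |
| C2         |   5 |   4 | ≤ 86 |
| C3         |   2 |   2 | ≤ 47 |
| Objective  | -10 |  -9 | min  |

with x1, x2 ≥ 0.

Evaluate the objective at each vertex of the feasible region:
  z(0, 0) = 0
  z(17.2, 0) = -172
  z(10, 9) = -181  ←
  z(0, 19) = -171
The minimum is at x1 = 10, x2 = 9.

x1 = 10, x2 = 9, z = -181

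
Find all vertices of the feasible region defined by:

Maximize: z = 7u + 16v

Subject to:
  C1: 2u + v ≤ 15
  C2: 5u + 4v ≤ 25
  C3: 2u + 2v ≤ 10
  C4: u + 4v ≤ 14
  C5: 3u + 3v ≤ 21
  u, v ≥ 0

(0, 0), (5, 0), (2, 3), (0, 3.5)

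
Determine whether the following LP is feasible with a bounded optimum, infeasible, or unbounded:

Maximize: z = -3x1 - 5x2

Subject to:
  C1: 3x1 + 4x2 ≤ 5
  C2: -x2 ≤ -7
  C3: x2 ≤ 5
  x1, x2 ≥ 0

Infeasible (no feasible solution exists)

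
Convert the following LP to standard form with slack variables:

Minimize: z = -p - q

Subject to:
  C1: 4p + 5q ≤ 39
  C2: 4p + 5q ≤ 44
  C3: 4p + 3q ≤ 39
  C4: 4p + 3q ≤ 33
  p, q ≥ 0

min z = -p - q

s.t.
  4p + 5q + s1 = 39
  4p + 5q + s2 = 44
  4p + 3q + s3 = 39
  4p + 3q + s4 = 33
  p, q, s1, s2, s3, s4 ≥ 0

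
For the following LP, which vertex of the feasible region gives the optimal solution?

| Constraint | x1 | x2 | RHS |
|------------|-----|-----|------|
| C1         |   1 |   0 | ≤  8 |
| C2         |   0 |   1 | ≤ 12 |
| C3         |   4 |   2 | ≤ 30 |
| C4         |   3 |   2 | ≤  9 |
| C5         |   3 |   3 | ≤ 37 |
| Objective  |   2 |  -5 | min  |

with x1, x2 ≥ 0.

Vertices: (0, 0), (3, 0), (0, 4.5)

Evaluate the objective at each vertex of the feasible region:
  z(0, 0) = 0
  z(3, 0) = 6
  z(0, 4.5) = -22.5  ←
The minimum is at x1 = 0, x2 = 4.5.

(0, 4.5)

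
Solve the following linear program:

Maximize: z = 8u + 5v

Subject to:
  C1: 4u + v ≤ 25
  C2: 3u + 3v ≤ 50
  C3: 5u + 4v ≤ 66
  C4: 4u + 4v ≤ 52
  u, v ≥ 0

Evaluate the objective at each vertex of the feasible region:
  z(0, 0) = 0
  z(6.25, 0) = 50
  z(4, 9) = 77  ←
  z(0, 13) = 65
The maximum is at u = 4, v = 9.

u = 4, v = 9, z = 77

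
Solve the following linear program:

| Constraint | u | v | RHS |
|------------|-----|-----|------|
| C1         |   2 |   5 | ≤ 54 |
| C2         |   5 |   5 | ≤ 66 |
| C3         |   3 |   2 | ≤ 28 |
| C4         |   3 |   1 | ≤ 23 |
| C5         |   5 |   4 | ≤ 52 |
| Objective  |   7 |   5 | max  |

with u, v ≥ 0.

Evaluate the objective at each vertex of the feasible region:
  z(0, 0) = 0
  z(7.667, 0) = 53.67
  z(6, 5) = 67
  z(4, 8) = 68  ←
  z(2.588, 9.765) = 66.94
  z(0, 10.8) = 54
The maximum is at u = 4, v = 8.

u = 4, v = 8, z = 68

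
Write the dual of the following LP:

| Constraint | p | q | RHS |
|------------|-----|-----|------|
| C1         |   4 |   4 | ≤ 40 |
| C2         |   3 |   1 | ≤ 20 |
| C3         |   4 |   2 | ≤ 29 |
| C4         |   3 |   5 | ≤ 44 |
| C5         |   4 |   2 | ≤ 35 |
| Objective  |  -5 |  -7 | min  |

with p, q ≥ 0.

Primal min cᵀx s.t. Ax ≤ b, x ≥ 0  →  Dual max −bᵀy s.t. Aᵀy ≥ −c, y ≥ 0.

Maximize: z = -40y1 - 20y2 - 29y3 - 44y4 - 35y5

Subject to:
  4y1 + 3y2 + 4y3 + 3y4 + 4y5 ≥ 5
  4y1 + y2 + 2y3 + 5y4 + 2y5 ≥ 7
  y1, y2, y3, y4, y5 ≥ 0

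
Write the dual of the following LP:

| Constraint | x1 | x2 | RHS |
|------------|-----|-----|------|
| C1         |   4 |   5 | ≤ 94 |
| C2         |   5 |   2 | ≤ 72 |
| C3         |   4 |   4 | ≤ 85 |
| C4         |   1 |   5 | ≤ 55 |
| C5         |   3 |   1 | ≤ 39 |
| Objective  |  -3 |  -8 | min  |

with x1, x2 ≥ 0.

Primal min cᵀx s.t. Ax ≤ b, x ≥ 0  →  Dual max −bᵀy s.t. Aᵀy ≥ −c, y ≥ 0.

Maximize: z = -94y1 - 72y2 - 85y3 - 55y4 - 39y5

Subject to:
  4y1 + 5y2 + 4y3 + y4 + 3y5 ≥ 3
  5y1 + 2y2 + 4y3 + 5y4 + y5 ≥ 8
  y1, y2, y3, y4, y5 ≥ 0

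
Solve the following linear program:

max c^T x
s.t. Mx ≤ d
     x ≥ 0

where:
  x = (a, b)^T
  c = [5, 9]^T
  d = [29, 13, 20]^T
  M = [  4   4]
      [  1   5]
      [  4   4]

Evaluate the objective at each vertex of the feasible region:
  z(0, 0) = 0
  z(5, 0) = 25
  z(3, 2) = 33  ←
  z(0, 2.6) = 23.4
The maximum is at a = 3, b = 2.

a = 3, b = 2, z = 33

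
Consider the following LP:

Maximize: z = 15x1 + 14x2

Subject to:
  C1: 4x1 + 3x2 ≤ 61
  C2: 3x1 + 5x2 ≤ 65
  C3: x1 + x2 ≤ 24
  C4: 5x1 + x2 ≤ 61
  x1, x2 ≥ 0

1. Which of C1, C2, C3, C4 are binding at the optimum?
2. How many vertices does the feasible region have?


1. C1, C2
2. 5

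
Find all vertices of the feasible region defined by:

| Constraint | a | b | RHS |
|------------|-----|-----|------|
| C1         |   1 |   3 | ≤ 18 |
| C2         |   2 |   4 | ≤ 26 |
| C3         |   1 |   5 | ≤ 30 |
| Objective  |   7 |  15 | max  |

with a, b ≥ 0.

(0, 0), (13, 0), (3, 5), (0, 6)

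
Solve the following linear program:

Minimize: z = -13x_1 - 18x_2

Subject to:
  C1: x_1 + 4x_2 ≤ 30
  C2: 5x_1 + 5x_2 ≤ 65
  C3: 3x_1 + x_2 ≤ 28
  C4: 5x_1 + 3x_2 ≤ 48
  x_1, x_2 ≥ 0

Evaluate the objective at each vertex of the feasible region:
  z(0, 0) = 0
  z(9.333, 0) = -121.3
  z(9, 1) = -135
  z(6, 6) = -186  ←
  z(0, 7.5) = -135
The minimum is at x_1 = 6, x_2 = 6.

x_1 = 6, x_2 = 6, z = -186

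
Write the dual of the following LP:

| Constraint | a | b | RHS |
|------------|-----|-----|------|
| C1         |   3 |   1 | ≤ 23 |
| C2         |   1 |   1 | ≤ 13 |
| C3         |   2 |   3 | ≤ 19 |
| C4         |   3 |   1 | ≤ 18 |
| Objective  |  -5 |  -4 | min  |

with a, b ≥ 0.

Primal min cᵀx s.t. Ax ≤ b, x ≥ 0  →  Dual max −bᵀy s.t. Aᵀy ≥ −c, y ≥ 0.

Maximize: z = -23y1 - 13y2 - 19y3 - 18y4

Subject to:
  3y1 + y2 + 2y3 + 3y4 ≥ 5
  y1 + y2 + 3y3 + y4 ≥ 4
  y1, y2, y3, y4 ≥ 0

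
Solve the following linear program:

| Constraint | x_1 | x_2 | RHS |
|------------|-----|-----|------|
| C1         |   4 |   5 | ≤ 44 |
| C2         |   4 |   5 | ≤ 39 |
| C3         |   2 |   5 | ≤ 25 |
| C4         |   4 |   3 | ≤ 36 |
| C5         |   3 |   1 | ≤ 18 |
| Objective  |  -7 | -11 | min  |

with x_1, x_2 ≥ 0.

Evaluate the objective at each vertex of the feasible region:
  z(0, 0) = 0
  z(6, 0) = -42
  z(5, 3) = -68  ←
  z(0, 5) = -55
The minimum is at x_1 = 5, x_2 = 3.

x_1 = 5, x_2 = 3, z = -68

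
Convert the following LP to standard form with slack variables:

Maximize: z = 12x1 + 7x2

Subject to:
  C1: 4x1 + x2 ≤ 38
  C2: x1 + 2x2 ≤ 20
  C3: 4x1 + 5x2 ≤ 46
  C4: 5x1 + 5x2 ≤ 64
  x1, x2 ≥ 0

max z = 12x1 + 7x2

s.t.
  4x1 + x2 + s1 = 38
  x1 + 2x2 + s2 = 20
  4x1 + 5x2 + s3 = 46
  5x1 + 5x2 + s4 = 64
  x1, x2, s1, s2, s3, s4 ≥ 0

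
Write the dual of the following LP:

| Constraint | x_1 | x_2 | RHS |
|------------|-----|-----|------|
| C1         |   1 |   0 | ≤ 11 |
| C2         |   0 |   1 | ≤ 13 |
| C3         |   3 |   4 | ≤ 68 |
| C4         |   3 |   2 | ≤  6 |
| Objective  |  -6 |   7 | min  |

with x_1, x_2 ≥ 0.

Primal min cᵀx s.t. Ax ≤ b, x ≥ 0  →  Dual max −bᵀy s.t. Aᵀy ≥ −c, y ≥ 0.

Maximize: z = -11y1 - 13y2 - 68y3 - 6y4

Subject to:
  y1 + 3y3 + 3y4 ≥ 6
  y2 + 4y3 + 2y4 ≥ -7
  y1, y2, y3, y4 ≥ 0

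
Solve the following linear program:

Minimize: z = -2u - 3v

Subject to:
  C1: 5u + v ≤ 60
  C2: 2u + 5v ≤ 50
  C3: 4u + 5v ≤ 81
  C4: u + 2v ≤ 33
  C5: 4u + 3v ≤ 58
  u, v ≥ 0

Evaluate the objective at each vertex of the feasible region:
  z(0, 0) = 0
  z(12, 0) = -24
  z(11.09, 4.545) = -35.82
  z(10, 6) = -38  ←
  z(0, 10) = -30
The minimum is at u = 10, v = 6.

u = 10, v = 6, z = -38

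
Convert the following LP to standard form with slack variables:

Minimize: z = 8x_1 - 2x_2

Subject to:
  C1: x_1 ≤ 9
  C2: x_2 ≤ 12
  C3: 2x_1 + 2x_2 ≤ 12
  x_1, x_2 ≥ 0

min z = 8x_1 - 2x_2

s.t.
  x_1 + s1 = 9
  x_2 + s2 = 12
  2x_1 + 2x_2 + s3 = 12
  x_1, x_2, s1, s2, s3 ≥ 0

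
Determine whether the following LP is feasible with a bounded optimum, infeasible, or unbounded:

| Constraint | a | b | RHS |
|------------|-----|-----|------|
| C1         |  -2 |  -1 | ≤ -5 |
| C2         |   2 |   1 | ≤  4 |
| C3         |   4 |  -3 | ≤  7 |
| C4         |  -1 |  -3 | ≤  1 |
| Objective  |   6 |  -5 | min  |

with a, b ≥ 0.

Infeasible (no feasible solution exists)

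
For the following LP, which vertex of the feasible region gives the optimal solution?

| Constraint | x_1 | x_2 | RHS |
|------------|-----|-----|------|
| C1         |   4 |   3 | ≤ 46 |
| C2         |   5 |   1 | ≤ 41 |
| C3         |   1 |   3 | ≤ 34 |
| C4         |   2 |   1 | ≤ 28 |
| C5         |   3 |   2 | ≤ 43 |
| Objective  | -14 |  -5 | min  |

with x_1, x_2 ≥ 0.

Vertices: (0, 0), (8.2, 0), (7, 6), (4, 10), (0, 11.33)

Evaluate the objective at each vertex of the feasible region:
  z(0, 0) = 0
  z(8.2, 0) = -114.8
  z(7, 6) = -128  ←
  z(4, 10) = -106
  z(0, 11.33) = -56.67
The minimum is at x_1 = 7, x_2 = 6.

(7, 6)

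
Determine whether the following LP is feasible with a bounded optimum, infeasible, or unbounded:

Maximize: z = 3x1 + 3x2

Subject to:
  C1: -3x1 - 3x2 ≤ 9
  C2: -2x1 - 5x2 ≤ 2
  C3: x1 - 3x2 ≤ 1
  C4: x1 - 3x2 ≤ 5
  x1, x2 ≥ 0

Unbounded (objective can increase without bound)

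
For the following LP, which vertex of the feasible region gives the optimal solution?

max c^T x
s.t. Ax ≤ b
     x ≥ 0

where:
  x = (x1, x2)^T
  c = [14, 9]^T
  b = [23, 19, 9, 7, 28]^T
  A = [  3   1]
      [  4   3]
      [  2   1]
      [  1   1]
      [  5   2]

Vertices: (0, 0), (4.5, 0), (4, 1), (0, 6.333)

Evaluate the objective at each vertex of the feasible region:
  z(0, 0) = 0
  z(4.5, 0) = 63
  z(4, 1) = 65  ←
  z(0, 6.333) = 57
The maximum is at x1 = 4, x2 = 1.

(4, 1)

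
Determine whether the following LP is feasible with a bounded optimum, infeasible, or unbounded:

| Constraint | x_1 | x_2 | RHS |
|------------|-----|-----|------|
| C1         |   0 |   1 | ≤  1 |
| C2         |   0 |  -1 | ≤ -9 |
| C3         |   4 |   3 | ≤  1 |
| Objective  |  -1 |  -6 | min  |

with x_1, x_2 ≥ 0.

Infeasible (no feasible solution exists)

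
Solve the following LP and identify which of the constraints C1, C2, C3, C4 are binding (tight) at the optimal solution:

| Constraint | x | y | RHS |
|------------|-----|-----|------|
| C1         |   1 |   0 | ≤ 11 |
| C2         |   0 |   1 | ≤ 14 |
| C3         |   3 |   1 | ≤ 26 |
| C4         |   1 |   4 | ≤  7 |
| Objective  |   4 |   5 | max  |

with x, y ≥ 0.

At x = 7, y = 0, compute slack b - a·x for each constraint:
  C1: 11 − 7 = 4  (slack)
  C2: 14 − 0 = 14  (slack)
  C3: 26 − 21 = 5  (slack)
  C4: 7 − 7 = 0  (binding)

Optimal: x = 7, y = 0
Binding: C4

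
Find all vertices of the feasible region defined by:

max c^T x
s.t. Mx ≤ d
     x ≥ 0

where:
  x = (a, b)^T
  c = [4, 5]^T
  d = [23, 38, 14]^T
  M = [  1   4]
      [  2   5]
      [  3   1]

(0, 0), (4.667, 0), (3, 5), (0, 5.75)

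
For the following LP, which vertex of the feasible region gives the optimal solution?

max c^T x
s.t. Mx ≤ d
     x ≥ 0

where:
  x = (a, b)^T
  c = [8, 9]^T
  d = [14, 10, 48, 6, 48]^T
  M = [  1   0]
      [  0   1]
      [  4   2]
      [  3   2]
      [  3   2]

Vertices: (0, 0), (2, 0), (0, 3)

Evaluate the objective at each vertex of the feasible region:
  z(0, 0) = 0
  z(2, 0) = 16
  z(0, 3) = 27  ←
The maximum is at a = 0, b = 3.

(0, 3)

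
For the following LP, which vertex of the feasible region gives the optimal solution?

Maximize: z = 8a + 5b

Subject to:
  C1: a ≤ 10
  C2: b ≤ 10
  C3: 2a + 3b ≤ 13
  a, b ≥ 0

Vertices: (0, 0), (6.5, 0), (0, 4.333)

Evaluate the objective at each vertex of the feasible region:
  z(0, 0) = 0
  z(6.5, 0) = 52  ←
  z(0, 4.333) = 21.67
The maximum is at a = 6.5, b = 0.

(6.5, 0)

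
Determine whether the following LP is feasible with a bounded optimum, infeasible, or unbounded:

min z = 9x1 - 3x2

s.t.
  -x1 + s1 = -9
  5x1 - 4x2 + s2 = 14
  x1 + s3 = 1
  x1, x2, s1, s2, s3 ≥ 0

Infeasible (no feasible solution exists)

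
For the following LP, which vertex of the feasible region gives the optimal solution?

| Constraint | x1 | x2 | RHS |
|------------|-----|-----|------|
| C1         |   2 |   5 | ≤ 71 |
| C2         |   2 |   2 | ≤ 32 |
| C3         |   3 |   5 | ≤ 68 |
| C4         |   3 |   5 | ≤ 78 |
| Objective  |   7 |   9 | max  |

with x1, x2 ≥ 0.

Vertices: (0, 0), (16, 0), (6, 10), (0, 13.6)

Evaluate the objective at each vertex of the feasible region:
  z(0, 0) = 0
  z(16, 0) = 112
  z(6, 10) = 132  ←
  z(0, 13.6) = 122.4
The maximum is at x1 = 6, x2 = 10.

(6, 10)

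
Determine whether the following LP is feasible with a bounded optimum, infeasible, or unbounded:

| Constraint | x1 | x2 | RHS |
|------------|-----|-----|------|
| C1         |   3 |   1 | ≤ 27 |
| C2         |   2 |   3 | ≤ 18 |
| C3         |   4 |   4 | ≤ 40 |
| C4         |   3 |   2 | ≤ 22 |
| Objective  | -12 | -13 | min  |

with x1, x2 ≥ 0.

Feasible with a bounded optimal solution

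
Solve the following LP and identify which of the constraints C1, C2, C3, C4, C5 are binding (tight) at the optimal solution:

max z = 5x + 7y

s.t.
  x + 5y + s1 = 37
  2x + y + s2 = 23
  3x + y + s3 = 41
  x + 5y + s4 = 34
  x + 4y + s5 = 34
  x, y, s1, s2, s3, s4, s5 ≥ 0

At x = 9, y = 5, compute slack b - a·x for each constraint:
  C1: 37 − 34 = 3  (slack)
  C2: 23 − 23 = 0  (binding)
  C3: 41 − 32 = 9  (slack)
  C4: 34 − 34 = 0  (binding)
  C5: 34 − 29 = 5  (slack)

Optimal: x = 9, y = 5
Binding: C2, C4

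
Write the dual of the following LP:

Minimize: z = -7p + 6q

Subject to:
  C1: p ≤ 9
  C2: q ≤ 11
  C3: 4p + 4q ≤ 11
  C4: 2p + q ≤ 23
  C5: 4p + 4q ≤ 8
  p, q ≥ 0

Primal min cᵀx s.t. Ax ≤ b, x ≥ 0  →  Dual max −bᵀy s.t. Aᵀy ≥ −c, y ≥ 0.

Maximize: z = -9y1 - 11y2 - 11y3 - 23y4 - 8y5

Subject to:
  y1 + 4y3 + 2y4 + 4y5 ≥ 7
  y2 + 4y3 + y4 + 4y5 ≥ -6
  y1, y2, y3, y4, y5 ≥ 0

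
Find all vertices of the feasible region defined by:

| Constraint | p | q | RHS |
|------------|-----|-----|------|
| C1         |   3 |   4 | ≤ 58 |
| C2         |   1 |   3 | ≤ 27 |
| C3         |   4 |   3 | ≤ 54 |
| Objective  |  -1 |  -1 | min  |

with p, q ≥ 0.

(0, 0), (13.5, 0), (9, 6), (0, 9)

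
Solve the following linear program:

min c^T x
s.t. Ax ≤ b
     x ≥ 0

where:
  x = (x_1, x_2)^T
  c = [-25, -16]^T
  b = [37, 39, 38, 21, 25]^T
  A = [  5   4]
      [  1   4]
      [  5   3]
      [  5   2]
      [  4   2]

Evaluate the objective at each vertex of the feasible region:
  z(0, 0) = 0
  z(4.2, 0) = -105
  z(1, 8) = -153  ←
  z(0, 9.25) = -148
The minimum is at x_1 = 1, x_2 = 8.

x_1 = 1, x_2 = 8, z = -153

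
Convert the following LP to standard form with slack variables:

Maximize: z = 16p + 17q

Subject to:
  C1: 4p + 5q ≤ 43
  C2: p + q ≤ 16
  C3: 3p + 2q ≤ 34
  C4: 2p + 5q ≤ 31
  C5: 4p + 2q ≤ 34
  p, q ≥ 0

max z = 16p + 17q

s.t.
  4p + 5q + s1 = 43
  p + q + s2 = 16
  3p + 2q + s3 = 34
  2p + 5q + s4 = 31
  4p + 2q + s5 = 34
  p, q, s1, s2, s3, s4, s5 ≥ 0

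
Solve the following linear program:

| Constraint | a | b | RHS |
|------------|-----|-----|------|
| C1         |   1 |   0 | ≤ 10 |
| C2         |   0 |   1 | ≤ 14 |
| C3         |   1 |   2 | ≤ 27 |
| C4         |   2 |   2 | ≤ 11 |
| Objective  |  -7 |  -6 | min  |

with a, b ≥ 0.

Evaluate the objective at each vertex of the feasible region:
  z(0, 0) = 0
  z(5.5, 0) = -38.5  ←
  z(0, 5.5) = -33
The minimum is at a = 5.5, b = 0.

a = 5.5, b = 0, z = -38.5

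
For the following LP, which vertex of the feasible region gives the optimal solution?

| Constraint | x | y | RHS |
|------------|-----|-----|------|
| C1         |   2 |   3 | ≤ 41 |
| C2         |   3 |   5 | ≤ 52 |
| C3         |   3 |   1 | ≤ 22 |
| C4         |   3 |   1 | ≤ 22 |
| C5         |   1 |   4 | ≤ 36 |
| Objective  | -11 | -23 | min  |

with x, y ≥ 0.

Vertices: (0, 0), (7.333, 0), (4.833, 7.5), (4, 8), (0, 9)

Evaluate the objective at each vertex of the feasible region:
  z(0, 0) = 0
  z(7.333, 0) = -80.67
  z(4.833, 7.5) = -225.7
  z(4, 8) = -228  ←
  z(0, 9) = -207
The minimum is at x = 4, y = 8.

(4, 8)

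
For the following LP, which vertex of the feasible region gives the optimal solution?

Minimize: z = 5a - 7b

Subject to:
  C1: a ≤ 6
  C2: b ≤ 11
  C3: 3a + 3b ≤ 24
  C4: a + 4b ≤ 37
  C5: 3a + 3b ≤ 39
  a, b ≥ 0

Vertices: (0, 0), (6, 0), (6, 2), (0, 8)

Evaluate the objective at each vertex of the feasible region:
  z(0, 0) = 0
  z(6, 0) = 30
  z(6, 2) = 16
  z(0, 8) = -56  ←
The minimum is at a = 0, b = 8.

(0, 8)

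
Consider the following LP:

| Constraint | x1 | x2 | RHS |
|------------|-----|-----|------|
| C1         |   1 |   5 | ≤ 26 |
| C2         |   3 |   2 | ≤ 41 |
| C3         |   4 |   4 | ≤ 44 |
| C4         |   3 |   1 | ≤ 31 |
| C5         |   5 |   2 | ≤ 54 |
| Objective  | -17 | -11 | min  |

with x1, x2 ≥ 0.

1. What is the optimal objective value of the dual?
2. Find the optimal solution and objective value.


1. -181
2. x1 = 10, x2 = 1, z = -181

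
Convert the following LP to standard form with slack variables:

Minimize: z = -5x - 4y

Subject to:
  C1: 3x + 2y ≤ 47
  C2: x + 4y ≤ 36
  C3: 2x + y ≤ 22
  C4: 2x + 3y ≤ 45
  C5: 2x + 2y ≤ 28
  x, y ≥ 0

min z = -5x - 4y

s.t.
  3x + 2y + s1 = 47
  x + 4y + s2 = 36
  2x + y + s3 = 22
  2x + 3y + s4 = 45
  2x + 2y + s5 = 28
  x, y, s1, s2, s3, s4, s5 ≥ 0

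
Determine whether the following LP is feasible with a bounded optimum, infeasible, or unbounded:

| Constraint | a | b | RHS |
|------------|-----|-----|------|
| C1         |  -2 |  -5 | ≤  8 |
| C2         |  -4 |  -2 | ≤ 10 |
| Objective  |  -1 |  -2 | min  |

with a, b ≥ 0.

Unbounded (objective can decrease without bound)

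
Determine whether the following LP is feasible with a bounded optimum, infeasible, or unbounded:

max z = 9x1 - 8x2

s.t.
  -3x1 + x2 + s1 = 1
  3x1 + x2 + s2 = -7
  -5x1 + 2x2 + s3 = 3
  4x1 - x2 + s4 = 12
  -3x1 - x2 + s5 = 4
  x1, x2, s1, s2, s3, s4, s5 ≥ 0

Infeasible (no feasible solution exists)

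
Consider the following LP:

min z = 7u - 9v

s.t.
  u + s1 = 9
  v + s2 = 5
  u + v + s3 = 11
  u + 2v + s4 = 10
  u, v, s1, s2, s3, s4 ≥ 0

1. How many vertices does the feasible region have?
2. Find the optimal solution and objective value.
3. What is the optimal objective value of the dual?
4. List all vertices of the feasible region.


1. 4
2. u = 0, v = 5, z = -45
3. -45
4. (0, 0), (9, 0), (9, 0.5), (0, 5)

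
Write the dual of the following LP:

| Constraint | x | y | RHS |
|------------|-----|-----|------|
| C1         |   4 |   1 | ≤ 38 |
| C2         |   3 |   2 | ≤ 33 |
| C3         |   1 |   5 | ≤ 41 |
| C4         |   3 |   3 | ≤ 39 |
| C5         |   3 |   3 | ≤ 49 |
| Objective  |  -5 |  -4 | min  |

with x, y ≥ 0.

Primal min cᵀx s.t. Ax ≤ b, x ≥ 0  →  Dual max −bᵀy s.t. Aᵀy ≥ −c, y ≥ 0.

Maximize: z = -38y1 - 33y2 - 41y3 - 39y4 - 49y5

Subject to:
  4y1 + 3y2 + y3 + 3y4 + 3y5 ≥ 5
  y1 + 2y2 + 5y3 + 3y4 + 3y5 ≥ 4
  y1, y2, y3, y4, y5 ≥ 0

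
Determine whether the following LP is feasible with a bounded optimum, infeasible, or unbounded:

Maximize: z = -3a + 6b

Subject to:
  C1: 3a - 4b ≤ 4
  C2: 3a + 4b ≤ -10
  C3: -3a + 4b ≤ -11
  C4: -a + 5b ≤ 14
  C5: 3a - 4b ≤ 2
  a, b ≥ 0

Infeasible (no feasible solution exists)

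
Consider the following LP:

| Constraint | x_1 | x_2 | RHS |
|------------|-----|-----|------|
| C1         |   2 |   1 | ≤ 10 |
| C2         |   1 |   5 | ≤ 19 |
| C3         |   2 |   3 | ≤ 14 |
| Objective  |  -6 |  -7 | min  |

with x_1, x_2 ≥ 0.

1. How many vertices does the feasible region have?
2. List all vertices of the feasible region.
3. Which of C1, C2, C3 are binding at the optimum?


1. 5
2. (0, 0), (5, 0), (4, 2), (1.857, 3.429), (0, 3.8)
3. C1, C3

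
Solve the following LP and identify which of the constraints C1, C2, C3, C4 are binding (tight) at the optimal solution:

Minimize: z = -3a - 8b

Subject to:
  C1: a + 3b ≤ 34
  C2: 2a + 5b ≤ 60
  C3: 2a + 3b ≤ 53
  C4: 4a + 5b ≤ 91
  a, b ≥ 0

At a = 10, b = 8, compute slack b - a·x for each constraint:
  C1: 34 − 34 = 0  (binding)
  C2: 60 − 60 = 0  (binding)
  C3: 53 − 44 = 9  (slack)
  C4: 91 − 80 = 11  (slack)

Optimal: a = 10, b = 8
Binding: C1, C2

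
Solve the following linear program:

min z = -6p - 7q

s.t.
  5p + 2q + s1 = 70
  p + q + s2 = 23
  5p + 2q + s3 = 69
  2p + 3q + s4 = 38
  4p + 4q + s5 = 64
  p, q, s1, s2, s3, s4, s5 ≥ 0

Evaluate the objective at each vertex of the feasible region:
  z(0, 0) = 0
  z(13.8, 0) = -82.8
  z(12.33, 3.667) = -99.67
  z(10, 6) = -102  ←
  z(0, 12.67) = -88.67
The minimum is at p = 10, q = 6.

p = 10, q = 6, z = -102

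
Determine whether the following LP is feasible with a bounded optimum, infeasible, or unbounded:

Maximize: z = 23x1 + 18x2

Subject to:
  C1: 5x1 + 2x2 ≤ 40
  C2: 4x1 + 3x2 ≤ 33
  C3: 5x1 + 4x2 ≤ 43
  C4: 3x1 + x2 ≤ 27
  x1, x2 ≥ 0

Feasible with a bounded optimal solution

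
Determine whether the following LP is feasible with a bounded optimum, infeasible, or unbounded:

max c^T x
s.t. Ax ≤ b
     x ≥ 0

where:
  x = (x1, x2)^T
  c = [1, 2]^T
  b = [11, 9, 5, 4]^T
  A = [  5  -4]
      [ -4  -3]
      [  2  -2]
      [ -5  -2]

Unbounded (objective can increase without bound)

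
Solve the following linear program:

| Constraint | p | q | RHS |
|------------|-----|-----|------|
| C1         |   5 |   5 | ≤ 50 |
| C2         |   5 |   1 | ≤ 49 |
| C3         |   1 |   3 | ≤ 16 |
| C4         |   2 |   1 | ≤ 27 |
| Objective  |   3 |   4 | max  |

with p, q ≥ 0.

Evaluate the objective at each vertex of the feasible region:
  z(0, 0) = 0
  z(9.8, 0) = 29.4
  z(9.75, 0.25) = 30.25
  z(7, 3) = 33  ←
  z(0, 5.333) = 21.33
The maximum is at p = 7, q = 3.

p = 7, q = 3, z = 33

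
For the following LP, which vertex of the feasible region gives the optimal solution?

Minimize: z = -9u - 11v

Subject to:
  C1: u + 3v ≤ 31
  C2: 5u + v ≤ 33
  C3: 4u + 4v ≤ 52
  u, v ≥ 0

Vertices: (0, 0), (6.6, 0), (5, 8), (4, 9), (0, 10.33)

Evaluate the objective at each vertex of the feasible region:
  z(0, 0) = 0
  z(6.6, 0) = -59.4
  z(5, 8) = -133
  z(4, 9) = -135  ←
  z(0, 10.33) = -113.7
The minimum is at u = 4, v = 9.

(4, 9)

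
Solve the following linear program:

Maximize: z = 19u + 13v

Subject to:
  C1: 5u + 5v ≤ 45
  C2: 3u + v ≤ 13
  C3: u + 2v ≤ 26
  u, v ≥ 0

Evaluate the objective at each vertex of the feasible region:
  z(0, 0) = 0
  z(4.333, 0) = 82.33
  z(2, 7) = 129  ←
  z(0, 9) = 117
The maximum is at u = 2, v = 7.

u = 2, v = 7, z = 129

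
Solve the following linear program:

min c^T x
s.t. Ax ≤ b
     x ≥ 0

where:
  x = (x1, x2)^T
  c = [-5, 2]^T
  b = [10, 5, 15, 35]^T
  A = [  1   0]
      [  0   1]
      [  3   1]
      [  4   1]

Evaluate the objective at each vertex of the feasible region:
  z(0, 0) = 0
  z(5, 0) = -25  ←
  z(3.333, 5) = -6.667
  z(0, 5) = 10
The minimum is at x1 = 5, x2 = 0.

x1 = 5, x2 = 0, z = -25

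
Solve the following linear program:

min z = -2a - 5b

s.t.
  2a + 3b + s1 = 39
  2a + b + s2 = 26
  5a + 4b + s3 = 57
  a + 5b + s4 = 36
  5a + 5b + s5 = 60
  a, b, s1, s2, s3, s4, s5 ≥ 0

Evaluate the objective at each vertex of the feasible region:
  z(0, 0) = 0
  z(11.4, 0) = -22.8
  z(9, 3) = -33
  z(6, 6) = -42  ←
  z(0, 7.2) = -36
The minimum is at a = 6, b = 6.

a = 6, b = 6, z = -42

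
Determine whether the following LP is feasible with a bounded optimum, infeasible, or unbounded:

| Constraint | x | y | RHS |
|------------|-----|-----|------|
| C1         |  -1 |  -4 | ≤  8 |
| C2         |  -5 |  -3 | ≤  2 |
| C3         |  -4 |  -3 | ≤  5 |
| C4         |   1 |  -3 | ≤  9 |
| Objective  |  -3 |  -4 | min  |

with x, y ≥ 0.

Unbounded (objective can decrease without bound)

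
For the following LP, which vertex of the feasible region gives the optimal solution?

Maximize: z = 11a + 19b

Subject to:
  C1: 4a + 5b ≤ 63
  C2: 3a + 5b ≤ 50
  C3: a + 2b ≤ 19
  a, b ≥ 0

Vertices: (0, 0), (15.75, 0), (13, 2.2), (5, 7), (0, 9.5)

Evaluate the objective at each vertex of the feasible region:
  z(0, 0) = 0
  z(15.75, 0) = 173.2
  z(13, 2.2) = 184.8
  z(5, 7) = 188  ←
  z(0, 9.5) = 180.5
The maximum is at a = 5, b = 7.

(5, 7)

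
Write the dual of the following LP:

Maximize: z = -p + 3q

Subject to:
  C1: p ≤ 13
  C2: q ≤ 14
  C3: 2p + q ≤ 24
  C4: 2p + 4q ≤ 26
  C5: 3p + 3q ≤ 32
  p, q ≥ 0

Primal max cᵀx s.t. Ax ≤ b, x ≥ 0  →  Dual min bᵀy s.t. Aᵀy ≥ c, y ≥ 0.

Minimize: z = 13y1 + 14y2 + 24y3 + 26y4 + 32y5

Subject to:
  y1 + 2y3 + 2y4 + 3y5 ≥ -1
  y2 + y3 + 4y4 + 3y5 ≥ 3
  y1, y2, y3, y4, y5 ≥ 0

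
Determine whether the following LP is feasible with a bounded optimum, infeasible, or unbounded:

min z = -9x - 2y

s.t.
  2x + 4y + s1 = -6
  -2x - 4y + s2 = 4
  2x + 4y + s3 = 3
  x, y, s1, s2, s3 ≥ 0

Infeasible (no feasible solution exists)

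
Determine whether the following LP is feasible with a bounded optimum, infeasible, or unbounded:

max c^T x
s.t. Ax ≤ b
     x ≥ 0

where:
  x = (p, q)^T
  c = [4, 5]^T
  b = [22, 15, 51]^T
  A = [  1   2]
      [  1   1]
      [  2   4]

Feasible with a bounded optimal solution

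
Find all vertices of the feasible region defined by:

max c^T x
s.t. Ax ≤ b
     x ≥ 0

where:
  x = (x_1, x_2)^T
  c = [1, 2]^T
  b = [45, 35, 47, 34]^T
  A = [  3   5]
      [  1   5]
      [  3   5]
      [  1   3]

(0, 0), (15, 0), (5, 6), (0, 7)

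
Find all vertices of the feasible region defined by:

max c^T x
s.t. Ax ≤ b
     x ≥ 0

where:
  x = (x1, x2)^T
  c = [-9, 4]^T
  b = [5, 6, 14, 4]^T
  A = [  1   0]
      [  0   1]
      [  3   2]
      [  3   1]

(0, 0), (1.333, 0), (0, 4)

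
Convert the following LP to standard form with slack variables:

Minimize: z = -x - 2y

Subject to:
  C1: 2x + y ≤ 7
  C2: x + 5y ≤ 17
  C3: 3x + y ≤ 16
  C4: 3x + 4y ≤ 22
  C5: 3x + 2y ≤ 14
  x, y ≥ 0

min z = -x - 2y

s.t.
  2x + y + s1 = 7
  x + 5y + s2 = 17
  3x + y + s3 = 16
  3x + 4y + s4 = 22
  3x + 2y + s5 = 14
  x, y, s1, s2, s3, s4, s5 ≥ 0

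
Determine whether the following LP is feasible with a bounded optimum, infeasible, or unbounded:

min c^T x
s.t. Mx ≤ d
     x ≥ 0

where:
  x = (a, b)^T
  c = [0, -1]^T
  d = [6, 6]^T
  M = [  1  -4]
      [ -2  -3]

Unbounded (objective can decrease without bound)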